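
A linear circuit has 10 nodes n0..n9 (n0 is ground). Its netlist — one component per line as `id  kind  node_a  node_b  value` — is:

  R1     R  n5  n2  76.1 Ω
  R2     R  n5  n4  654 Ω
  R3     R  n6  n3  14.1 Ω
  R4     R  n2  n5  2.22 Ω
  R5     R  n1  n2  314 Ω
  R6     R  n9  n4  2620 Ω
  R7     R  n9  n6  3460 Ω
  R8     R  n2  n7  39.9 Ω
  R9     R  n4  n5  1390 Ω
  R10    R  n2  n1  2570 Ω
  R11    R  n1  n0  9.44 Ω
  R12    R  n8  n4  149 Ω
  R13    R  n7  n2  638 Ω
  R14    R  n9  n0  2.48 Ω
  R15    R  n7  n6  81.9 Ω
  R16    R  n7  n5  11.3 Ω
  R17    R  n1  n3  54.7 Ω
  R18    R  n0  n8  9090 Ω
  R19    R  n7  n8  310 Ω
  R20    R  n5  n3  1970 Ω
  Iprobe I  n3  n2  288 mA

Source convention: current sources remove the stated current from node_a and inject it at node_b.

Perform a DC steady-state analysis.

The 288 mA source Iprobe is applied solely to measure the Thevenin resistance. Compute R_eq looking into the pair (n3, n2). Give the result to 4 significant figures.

Element admittances at DC:
  Y(R1) = 0.01314 S between n5,n2
  Y(R2) = 0.001529 S between n5,n4
  Y(R3) = 0.07092 S between n6,n3
  Y(R4) = 0.4505 S between n2,n5
  Y(R5) = 0.003185 S between n1,n2
  Y(R6) = 0.0003817 S between n9,n4
  Y(R7) = 0.0002890 S between n9,n6
  Y(R8) = 0.02506 S between n2,n7
  Y(R9) = 0.0007194 S between n4,n5
  Y(R10) = 0.0003891 S between n2,n1
  Y(R11) = 0.1059 S between n1,n0
  Y(R12) = 0.006711 S between n8,n4
  Y(R13) = 0.001567 S between n7,n2
  Y(R14) = 0.4032 S between n9,n0
  Y(R15) = 0.01221 S between n7,n6
  Y(R16) = 0.08850 S between n7,n5
  Y(R17) = 0.01828 S between n1,n3
  Y(R18) = 0.0001100 S between n0,n8
  Y(R19) = 0.003226 S between n7,n8
  Y(R20) = 0.0005076 S between n5,n3
  Iprobe: injects 0.288 A into n2 (from n3)
Assemble and solve the 9×9 MNA system:
  V(n1)=-0.06717  V(n2)=17.86  V(n3)=-3.962  V(n4)=15.10  V(n5)=17.50  V(n6)=-1.058  V(n7)=15.78  V(n8)=15.15  V(n9)=0.01351

R_eq = 75.78 Ω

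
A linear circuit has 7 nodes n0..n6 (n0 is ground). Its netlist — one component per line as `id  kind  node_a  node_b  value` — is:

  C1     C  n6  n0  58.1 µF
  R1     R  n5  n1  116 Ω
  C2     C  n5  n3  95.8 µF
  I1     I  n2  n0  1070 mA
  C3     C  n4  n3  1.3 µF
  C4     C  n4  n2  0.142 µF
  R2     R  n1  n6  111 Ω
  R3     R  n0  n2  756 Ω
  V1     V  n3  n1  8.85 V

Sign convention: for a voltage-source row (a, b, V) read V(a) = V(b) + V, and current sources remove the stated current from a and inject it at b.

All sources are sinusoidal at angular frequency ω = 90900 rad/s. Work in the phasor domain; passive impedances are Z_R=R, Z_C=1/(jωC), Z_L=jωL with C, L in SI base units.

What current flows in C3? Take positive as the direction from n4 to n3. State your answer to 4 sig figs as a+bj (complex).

Element admittances at ω=90900 rad/s:
  Y(C1) = 0.000+5.281j S between n6,n0
  Y(R1) = 0.008621+0.000j S between n5,n1
  Y(C2) = 0.000+8.708j S between n5,n3
  I1: injects 1.07 A into n0 (from n2)
  Y(C3) = 0.000+0.1182j S between n4,n3
  Y(C4) = 0.000+0.01291j S between n4,n2
  Y(R2) = 0.009009+0.000j S between n1,n6
  Y(R3) = 0.001323+0.000j S between n0,n2
  V1: constraint V(n3)−V(n1) = 8.85
Assemble and solve the 7×7 MNA system:
  V(n1)=-103.7-10.12j  V(n2)=-102.8+70.14j  V(n3)=-94.84-10.12j  V(n4)=-95.63-2.218j  V(n5)=-94.84-10.11j  V(n6)=-0.01757+0.1769j
  i(V1)=-1.010-0.09286j

-0.9340-0.09278j A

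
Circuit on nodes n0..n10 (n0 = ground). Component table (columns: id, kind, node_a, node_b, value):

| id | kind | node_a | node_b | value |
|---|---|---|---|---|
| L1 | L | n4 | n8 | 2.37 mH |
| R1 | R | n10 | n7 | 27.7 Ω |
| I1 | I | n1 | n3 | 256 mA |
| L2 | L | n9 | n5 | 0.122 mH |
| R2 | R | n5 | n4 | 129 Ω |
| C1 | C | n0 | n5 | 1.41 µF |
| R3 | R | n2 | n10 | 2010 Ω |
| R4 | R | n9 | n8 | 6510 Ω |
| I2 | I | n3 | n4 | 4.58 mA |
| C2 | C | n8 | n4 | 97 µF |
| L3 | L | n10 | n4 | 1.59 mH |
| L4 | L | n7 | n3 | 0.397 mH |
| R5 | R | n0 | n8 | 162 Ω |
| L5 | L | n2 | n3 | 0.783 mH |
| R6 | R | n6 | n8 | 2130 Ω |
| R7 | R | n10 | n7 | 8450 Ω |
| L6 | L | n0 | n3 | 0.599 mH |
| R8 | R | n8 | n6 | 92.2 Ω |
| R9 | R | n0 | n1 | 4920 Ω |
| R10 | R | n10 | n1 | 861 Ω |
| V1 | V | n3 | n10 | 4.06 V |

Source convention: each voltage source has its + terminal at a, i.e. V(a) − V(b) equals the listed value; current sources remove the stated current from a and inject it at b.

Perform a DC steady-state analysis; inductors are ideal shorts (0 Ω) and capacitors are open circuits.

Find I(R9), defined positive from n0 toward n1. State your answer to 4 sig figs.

0.03883 A

MNA unknowns: 10 node voltages V₁..V_10 plus 7 source currents (L1, L2, L3, L4, L5, L6, V1)
L1: row V4−V8=0, i_L1 at 4,8
R1: Y=0.03610 on G[10,7]
I1: z[1]−=0.256, z[3]+=0.256
L2: row V9−V5=0, i_L2 at 9,5
R2: Y=0.007752 on G[5,4]
C1: Y=0.000 on G[0,5]
R3: Y=0.0004975 on G[2,10]
R4: Y=0.0001536 on G[9,8]
I2: z[3]−=0.00458, z[4]+=0.00458
C2: Y=0.000 on G[8,4]
L3: row V10−V4=0, i_L3 at 10,4
L4: row V7−V3=0, i_L4 at 7,3
R5: Y=0.006173 on G[0,8]
L5: row V2−V3=0, i_L5 at 2,3
R6: Y=0.0004695 on G[6,8]
R7: Y=0.0001183 on G[10,7]
L6: row V0−V3=0, i_L6 at 0,3
R8: Y=0.01085 on G[8,6]
R9: Y=0.0002033 on G[0,1]
R10: Y=0.001161 on G[10,1]
V1: row V3−V10=4.06, i_V1 at 3,10
solve → V1=-191.0, V2=0.000, V3=0.000, V4=-4.060, V5=-4.060, V6=-4.060, V7=0.000, V8=-4.060, V9=-4.060, V10=-4.060
aux → i_L1=-0.02506, i_L2=0.000, i_L3=-0.02964, i_L4=-0.1471, i_L5=-0.002020, i_L6=-0.06389, i_V1=0.03846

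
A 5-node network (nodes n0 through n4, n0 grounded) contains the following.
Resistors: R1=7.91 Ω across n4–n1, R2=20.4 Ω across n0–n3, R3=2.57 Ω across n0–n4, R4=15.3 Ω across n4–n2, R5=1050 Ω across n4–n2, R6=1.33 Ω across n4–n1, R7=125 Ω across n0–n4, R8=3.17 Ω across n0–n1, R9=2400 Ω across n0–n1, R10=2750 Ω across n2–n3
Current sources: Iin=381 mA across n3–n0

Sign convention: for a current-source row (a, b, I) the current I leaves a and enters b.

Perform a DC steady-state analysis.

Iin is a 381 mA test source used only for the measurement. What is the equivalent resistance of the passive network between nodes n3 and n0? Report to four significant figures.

Element admittances at DC:
  Y(R1) = 0.1264 S between n4,n1
  Y(R2) = 0.04902 S between n0,n3
  Y(R3) = 0.3891 S between n0,n4
  Y(R4) = 0.06536 S between n4,n2
  Y(R5) = 0.0009524 S between n4,n2
  Y(R6) = 0.7519 S between n4,n1
  Y(R7) = 0.008000 S between n0,n4
  Y(R8) = 0.3155 S between n0,n1
  Y(R9) = 0.0004167 S between n0,n1
  Y(R10) = 0.0003636 S between n2,n3
  Iin: injects 0.381 A into n0 (from n3)
Assemble and solve the 4×4 MNA system:
  V(n1)=-0.003259  V(n2)=-0.04649  V(n3)=-7.716  V(n4)=-0.004431

R_eq = 20.25 Ω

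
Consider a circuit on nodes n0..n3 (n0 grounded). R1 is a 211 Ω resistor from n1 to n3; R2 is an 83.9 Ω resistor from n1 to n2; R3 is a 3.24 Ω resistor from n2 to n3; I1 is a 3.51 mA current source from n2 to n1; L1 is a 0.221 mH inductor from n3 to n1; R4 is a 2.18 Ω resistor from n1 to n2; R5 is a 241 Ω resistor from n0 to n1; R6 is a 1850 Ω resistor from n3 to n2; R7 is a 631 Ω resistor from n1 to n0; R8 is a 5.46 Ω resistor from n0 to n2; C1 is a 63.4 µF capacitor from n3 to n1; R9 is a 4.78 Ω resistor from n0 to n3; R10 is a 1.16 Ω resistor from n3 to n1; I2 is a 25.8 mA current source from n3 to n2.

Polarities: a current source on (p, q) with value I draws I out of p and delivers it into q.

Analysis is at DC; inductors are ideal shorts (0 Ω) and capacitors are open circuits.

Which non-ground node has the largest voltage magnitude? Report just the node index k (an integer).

Apply KCL at each of the 3 non-ground nodes and solve the resulting linear system.
Node n1: branches {R1, R2, I1, L1, R4, R5, R7, C1, R10} → V_1 = -0.01167
Node n2: branches {R2, R3, I1, R4, R6, R8, I2} → V_2 = 0.01370
Node n3: branches {R1, R3, L1, R6, C1, R9, R10, I2} → V_3 = -0.01167
Source currents: i(L1)=-0.01552

2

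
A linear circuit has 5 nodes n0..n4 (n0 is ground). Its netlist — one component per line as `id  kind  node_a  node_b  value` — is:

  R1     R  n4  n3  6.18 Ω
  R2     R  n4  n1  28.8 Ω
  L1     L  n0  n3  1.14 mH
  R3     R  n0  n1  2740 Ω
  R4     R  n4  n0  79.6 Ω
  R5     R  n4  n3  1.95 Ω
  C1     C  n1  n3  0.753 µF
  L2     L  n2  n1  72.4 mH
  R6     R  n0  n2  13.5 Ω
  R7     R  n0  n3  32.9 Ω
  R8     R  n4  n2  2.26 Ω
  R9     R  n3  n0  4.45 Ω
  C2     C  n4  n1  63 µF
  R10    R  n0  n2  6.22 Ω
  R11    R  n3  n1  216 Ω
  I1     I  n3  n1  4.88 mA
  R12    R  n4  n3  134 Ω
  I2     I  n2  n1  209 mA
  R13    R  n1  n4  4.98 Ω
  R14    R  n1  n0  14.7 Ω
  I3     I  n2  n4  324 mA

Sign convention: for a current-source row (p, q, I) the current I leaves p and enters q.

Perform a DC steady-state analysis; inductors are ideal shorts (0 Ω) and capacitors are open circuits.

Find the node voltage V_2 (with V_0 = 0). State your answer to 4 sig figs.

MNA unknowns: 4 node voltages V₁..V_4 plus 2 source currents (L1, L2)
R1: Y=0.1618 on G[4,3]
R2: Y=0.03472 on G[4,1]
L1: row V0−V3=0, i_L1 at 0,3
R3: Y=0.0003650 on G[0,1]
R4: Y=0.01256 on G[4,0]
R5: Y=0.5128 on G[4,3]
C1: Y=0.000 on G[1,3]
L2: row V2−V1=0, i_L2 at 2,1
R6: Y=0.07407 on G[0,2]
R7: Y=0.03040 on G[0,3]
R8: Y=0.4425 on G[4,2]
R9: Y=0.2247 on G[3,0]
C2: Y=0.000 on G[4,1]
R10: Y=0.1608 on G[0,2]
R11: Y=0.004630 on G[3,1]
I1: z[3]−=0.00488, z[1]+=0.00488
R12: Y=0.007463 on G[4,3]
I2: z[2]−=0.209, z[1]+=0.209
R13: Y=0.2008 on G[1,4]
R14: Y=0.06803 on G[1,0]
I3: z[2]−=0.324, z[4]+=0.324
solve → V1=-0.2444, V2=-0.2444, V3=0.000, V4=0.1153
aux → i_L1=-0.07266, i_L2=-0.3164

-0.2444 V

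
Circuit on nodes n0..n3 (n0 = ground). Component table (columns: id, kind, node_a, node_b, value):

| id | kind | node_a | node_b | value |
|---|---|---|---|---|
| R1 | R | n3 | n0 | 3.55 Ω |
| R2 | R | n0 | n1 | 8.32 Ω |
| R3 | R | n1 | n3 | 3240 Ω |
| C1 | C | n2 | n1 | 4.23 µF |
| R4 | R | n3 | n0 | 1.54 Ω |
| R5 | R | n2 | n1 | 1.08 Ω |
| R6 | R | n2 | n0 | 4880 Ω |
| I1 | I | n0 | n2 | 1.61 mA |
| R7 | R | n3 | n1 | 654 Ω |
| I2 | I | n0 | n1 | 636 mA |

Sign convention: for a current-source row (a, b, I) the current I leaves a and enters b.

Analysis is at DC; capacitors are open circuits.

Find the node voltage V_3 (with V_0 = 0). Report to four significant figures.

Element admittances at DC:
  Y(R1) = 0.2817 S between n3,n0
  Y(R2) = 0.1202 S between n0,n1
  Y(R3) = 0.0003086 S between n1,n3
  Y(C1) = 0.000 S between n2,n1
  Y(R4) = 0.6494 S between n3,n0
  Y(R5) = 0.9259 S between n2,n1
  Y(R6) = 0.0002049 S between n2,n0
  I1: injects 0.00161 A into n2 (from n0)
  Y(R7) = 0.001529 S between n3,n1
  I2: injects 0.636 A into n1 (from n0)
Assemble and solve the 3×3 MNA system:
  V(n1)=5.216  V(n2)=5.217  V(n3)=0.01028

0.01028 V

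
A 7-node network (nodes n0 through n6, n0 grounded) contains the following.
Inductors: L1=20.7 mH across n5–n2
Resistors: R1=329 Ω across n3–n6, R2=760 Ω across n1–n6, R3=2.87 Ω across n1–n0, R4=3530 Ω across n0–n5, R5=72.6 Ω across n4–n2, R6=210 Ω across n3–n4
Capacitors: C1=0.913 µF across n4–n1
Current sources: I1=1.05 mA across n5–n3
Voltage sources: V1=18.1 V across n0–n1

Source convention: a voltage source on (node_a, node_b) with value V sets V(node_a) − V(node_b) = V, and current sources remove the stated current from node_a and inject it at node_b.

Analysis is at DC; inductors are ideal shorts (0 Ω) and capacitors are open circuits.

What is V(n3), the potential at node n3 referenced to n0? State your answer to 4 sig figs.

-14.01 V

MNA unknowns: 6 node voltages V₁..V_6 plus 2 source currents (L1, V1)
L1: row V5−V2=0, i_L1 at 5,2
R1: Y=0.003040 on G[3,6]
R2: Y=0.001316 on G[1,6]
R3: Y=0.3484 on G[1,0]
R4: Y=0.0002833 on G[0,5]
R5: Y=0.01377 on G[4,2]
R6: Y=0.004762 on G[3,4]
C1: Y=0.000 on G[4,1]
I1: z[5]−=0.00105, z[3]+=0.00105
V1: row V0−V1=18.1, i_V1 at 0,1
solve → V1=-18.10, V2=-13.25, V3=-14.01, V4=-13.45, V5=-13.25, V6=-15.25
aux → i_L1=0.002703, i_V1=-6.310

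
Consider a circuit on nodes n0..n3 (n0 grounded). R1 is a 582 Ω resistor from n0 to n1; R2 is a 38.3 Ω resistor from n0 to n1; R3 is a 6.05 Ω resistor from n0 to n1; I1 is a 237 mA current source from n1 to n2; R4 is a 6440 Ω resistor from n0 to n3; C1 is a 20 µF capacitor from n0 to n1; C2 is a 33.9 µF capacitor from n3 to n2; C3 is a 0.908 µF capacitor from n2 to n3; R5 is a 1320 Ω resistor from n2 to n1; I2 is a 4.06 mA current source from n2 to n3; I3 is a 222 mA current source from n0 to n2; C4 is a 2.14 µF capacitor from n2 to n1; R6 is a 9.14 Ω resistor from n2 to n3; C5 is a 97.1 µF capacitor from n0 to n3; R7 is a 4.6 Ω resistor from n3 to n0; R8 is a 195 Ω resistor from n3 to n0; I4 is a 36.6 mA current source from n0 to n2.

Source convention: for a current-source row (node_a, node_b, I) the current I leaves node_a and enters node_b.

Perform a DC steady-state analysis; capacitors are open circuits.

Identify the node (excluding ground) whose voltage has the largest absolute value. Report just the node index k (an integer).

2

MNA unknowns: 3 node voltages V₁..V_3
R1: Y=0.001718 on G[0,1]
R2: Y=0.02611 on G[0,1]
R3: Y=0.1653 on G[0,1]
I1: z[1]−=0.237, z[2]+=0.237
R4: Y=0.0001553 on G[0,3]
C1: Y=0.000 on G[0,1]
C2: Y=0.000 on G[3,2]
C3: Y=0.000 on G[2,3]
R5: Y=0.0007576 on G[2,1]
I2: z[2]−=0.00406, z[3]+=0.00406
I3: z[0]−=0.222, z[2]+=0.222
C4: Y=0.000 on G[2,1]
R6: Y=0.1094 on G[2,3]
C5: Y=0.000 on G[0,3]
R7: Y=0.2174 on G[3,0]
R8: Y=0.005128 on G[3,0]
I4: z[0]−=0.0366, z[2]+=0.0366
solve → V1=-1.197, V2=6.637, V3=2.199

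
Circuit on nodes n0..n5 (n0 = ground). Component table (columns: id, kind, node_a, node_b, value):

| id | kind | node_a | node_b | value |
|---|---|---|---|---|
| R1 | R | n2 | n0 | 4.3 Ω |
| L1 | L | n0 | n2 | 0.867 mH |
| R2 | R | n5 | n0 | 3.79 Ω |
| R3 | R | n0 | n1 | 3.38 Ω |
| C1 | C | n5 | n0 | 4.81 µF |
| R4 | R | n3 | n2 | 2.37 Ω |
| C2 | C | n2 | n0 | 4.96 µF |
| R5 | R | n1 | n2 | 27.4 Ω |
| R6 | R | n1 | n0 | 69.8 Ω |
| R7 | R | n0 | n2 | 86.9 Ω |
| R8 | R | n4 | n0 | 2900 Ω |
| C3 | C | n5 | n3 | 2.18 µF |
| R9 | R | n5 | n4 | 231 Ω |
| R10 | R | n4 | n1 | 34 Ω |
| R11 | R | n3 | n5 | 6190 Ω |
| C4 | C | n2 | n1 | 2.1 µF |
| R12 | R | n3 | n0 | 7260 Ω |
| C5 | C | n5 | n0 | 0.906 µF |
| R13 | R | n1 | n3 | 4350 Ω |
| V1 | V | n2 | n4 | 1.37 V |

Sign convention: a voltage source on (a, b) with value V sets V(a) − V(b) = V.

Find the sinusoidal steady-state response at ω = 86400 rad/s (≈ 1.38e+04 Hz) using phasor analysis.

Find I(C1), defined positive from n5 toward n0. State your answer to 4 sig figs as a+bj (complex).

Element admittances at ω=86400 rad/s:
  Y(R1) = 0.2326+0.000j S between n2,n0
  Y(L1) = 0.000-0.01335j S between n0,n2
  Y(R2) = 0.2639+0.000j S between n5,n0
  Y(R3) = 0.2959+0.000j S between n0,n1
  Y(C1) = 0.000+0.4156j S between n5,n0
  Y(R4) = 0.4219+0.000j S between n3,n2
  Y(C2) = 0.000+0.4285j S between n2,n0
  Y(R5) = 0.03650+0.000j S between n1,n2
  Y(R6) = 0.01433+0.000j S between n1,n0
  Y(R7) = 0.01151+0.000j S between n0,n2
  Y(R8) = 0.0003448+0.000j S between n4,n0
  Y(C3) = 0.000+0.1884j S between n5,n3
  Y(R9) = 0.004329+0.000j S between n5,n4
  Y(R10) = 0.02941+0.000j S between n4,n1
  Y(R11) = 0.0001616+0.000j S between n3,n5
  Y(C4) = 0.000+0.1814j S between n2,n1
  Y(R12) = 0.0001377+0.000j S between n3,n0
  Y(C5) = 0.000+0.07828j S between n5,n0
  Y(R13) = 0.0002299+0.000j S between n1,n3
  V1: constraint V(n2)−V(n4) = 1.37
Assemble and solve the 6×6 MNA system:
  V(n1)=-0.06961+0.02962j  V(n2)=0.008264-0.04510j  V(n3)=-0.008852-0.04170j  V(n4)=-1.362-0.04510j  V(n5)=-0.001395-0.003419j
  i(V1)=-0.04436-0.002394j

0.001421-0.0005798j A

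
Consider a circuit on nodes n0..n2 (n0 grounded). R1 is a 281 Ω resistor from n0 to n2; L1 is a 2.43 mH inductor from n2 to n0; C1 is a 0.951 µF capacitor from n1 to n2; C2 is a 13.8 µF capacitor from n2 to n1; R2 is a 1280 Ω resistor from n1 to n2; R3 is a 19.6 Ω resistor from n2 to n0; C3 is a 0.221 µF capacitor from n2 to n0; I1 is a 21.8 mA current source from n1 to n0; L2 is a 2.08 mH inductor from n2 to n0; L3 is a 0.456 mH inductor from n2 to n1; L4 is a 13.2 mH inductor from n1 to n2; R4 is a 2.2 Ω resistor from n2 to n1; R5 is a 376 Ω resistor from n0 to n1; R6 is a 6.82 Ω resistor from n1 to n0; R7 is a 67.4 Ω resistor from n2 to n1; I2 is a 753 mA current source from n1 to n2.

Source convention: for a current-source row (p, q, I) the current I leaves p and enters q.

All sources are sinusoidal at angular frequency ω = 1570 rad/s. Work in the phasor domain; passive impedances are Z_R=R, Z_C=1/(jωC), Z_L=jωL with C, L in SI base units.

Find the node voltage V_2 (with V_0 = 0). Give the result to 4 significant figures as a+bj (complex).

Apply KCL at each of the 2 non-ground nodes and solve the resulting linear system.
Node n1: branches {C1, C2, R2, I1, L3, L4, R4, R5, R6, R7, I2} → V_1 = -0.2926-0.4027j
Node n2: branches {R1, L1, C1, C2, R2, R3, C3, L2, L3, L4, R4, R7, I2} → V_2 = -0.1012+0.04824j

-0.1012+0.04824j V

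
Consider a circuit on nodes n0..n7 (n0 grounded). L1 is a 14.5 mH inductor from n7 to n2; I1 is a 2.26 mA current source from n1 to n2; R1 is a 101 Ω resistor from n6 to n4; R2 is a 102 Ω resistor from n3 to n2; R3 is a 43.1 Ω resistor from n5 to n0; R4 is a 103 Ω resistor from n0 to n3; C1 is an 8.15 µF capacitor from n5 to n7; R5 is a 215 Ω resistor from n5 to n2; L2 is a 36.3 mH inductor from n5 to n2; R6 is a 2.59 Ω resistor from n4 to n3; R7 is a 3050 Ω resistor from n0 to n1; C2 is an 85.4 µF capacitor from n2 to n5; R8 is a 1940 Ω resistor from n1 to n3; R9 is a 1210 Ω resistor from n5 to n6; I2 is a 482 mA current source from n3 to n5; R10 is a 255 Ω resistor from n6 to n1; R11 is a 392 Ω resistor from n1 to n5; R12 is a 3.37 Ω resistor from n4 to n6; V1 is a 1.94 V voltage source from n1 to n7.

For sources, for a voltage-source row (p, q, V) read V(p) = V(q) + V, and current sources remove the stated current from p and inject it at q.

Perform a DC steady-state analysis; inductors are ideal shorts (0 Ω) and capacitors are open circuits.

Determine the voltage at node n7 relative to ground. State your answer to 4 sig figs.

6.321 V

Apply KCL at each of the 7 non-ground nodes and solve the resulting linear system.
Node n1: branches {I1, R7, R8, R10, R11, V1} → V_1 = 8.261
Node n2: branches {L1, I1, R2, R5, L2, C2} → V_2 = 6.321
Node n3: branches {R2, R4, R6, R8, I2} → V_3 = -15.38
Node n4: branches {R1, R6, R12} → V_4 = -15.10
Node n5: branches {R3, C1, R5, L2, C2, R9, I2, R11} → V_5 = 6.321
Node n6: branches {R1, R9, R10, R12} → V_6 = -14.75
Node n7: branches {L1, C1, V1} → V_7 = 6.321
Source currents: i(L1)=-0.1124, i(L2)=0.3229, i(V1)=-0.1124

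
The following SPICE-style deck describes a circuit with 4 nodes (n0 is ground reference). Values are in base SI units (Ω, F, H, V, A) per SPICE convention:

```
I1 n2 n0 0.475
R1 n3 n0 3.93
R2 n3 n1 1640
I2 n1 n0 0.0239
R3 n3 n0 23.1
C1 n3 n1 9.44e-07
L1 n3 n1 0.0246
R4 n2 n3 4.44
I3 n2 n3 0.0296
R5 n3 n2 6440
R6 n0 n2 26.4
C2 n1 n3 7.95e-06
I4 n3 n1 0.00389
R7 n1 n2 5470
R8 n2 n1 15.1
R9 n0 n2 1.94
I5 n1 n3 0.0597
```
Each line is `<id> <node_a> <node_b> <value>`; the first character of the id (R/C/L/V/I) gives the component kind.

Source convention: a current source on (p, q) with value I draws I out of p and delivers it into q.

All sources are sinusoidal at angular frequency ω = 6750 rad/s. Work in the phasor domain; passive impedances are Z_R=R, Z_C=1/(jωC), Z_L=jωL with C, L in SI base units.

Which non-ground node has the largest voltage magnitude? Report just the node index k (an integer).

Apply KCL at each of the 3 non-ground nodes and solve the resulting linear system.
Node n1: branches {R2, I2, C1, L1, C2, I4, R7, R8, I5} → V_1 = -1.223+0.8187j
Node n2: branches {I1, R4, I3, R5, R6, R7, R8, R9} → V_2 = -0.7622+0.04301j
Node n3: branches {R1, R2, R3, C1, L1, R4, I3, R5, C2, I4, I5} → V_3 = -0.2590-0.07993j

1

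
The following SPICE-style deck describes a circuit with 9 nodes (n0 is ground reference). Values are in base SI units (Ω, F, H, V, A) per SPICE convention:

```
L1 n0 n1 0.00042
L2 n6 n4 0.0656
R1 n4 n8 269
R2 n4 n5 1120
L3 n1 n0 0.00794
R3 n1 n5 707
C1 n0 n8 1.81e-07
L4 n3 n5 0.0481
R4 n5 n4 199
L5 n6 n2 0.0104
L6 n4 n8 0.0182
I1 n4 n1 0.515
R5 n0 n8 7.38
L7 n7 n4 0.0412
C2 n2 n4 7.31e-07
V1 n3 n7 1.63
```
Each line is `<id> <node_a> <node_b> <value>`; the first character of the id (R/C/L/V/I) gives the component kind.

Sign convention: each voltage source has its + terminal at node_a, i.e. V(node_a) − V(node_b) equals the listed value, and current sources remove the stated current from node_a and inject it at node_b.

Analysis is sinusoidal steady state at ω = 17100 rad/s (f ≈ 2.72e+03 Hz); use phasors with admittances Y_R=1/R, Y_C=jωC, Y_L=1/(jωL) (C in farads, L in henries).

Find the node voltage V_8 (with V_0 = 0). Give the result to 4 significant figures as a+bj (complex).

MNA unknowns: 8 node voltages V₁..V_8 plus 1 source current (V1)
L1: Y=0.000-0.1392j on G[0,1]
L2: Y=0.000-0.0008915j on G[6,4]
R1: Y=0.003717+0.000j on G[4,8]
R2: Y=0.0008929+0.000j on G[4,5]
L3: Y=0.000-0.007365j on G[1,0]
R3: Y=0.001414+0.000j on G[1,5]
C1: Y=0.000+0.003095j on G[0,8]
L4: Y=0.000-0.001216j on G[3,5]
R4: Y=0.005025+0.000j on G[5,4]
L5: Y=0.000-0.005623j on G[6,2]
L6: Y=0.000-0.003213j on G[4,8]
I1: z[4]−=0.515, z[1]+=0.515
R5: Y=0.1355+0.000j on G[0,8]
L7: Y=0.000-0.001419j on G[7,4]
C2: Y=0.000+0.01250j on G[2,4]
V1: row V3−V7=1.63, i_V1 at 3,7
solve → V1=0.3827+2.907j, V2=-76.22-47.59j, V3=-68.97-42.60j, V4=-76.22-47.59j, V5=-62.41-36.76j, V6=-76.22-47.59j, V7=-70.60-42.60j, V8=-3.134+0.4857j
aux → i_V1=0.007092-0.007976j

-3.134+0.4857j V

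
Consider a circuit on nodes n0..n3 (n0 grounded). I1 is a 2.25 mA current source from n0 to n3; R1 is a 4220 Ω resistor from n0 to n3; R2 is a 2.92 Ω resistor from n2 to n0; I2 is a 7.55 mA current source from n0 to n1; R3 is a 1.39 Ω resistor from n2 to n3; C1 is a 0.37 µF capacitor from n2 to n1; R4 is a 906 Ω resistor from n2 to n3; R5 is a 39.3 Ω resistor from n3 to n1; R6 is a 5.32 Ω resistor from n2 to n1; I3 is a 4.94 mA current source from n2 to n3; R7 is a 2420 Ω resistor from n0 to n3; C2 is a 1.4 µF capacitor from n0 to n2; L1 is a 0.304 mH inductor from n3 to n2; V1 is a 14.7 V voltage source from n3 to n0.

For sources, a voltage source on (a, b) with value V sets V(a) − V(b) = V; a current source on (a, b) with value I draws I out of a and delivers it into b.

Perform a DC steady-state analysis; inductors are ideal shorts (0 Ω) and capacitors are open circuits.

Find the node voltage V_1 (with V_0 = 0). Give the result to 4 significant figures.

14.74 V

Apply KCL at each of the 3 non-ground nodes and solve the resulting linear system.
Node n1: branches {I2, C1, R5, R6} → V_1 = 14.74
Node n2: branches {R2, R3, C1, R4, R6, I3, C2, L1} → V_2 = 14.70
Node n3: branches {I1, R1, R3, R4, R5, I3, R7, L1, V1} → V_3 = 14.70
Source currents: i(L1)=5.033, i(V1)=-5.034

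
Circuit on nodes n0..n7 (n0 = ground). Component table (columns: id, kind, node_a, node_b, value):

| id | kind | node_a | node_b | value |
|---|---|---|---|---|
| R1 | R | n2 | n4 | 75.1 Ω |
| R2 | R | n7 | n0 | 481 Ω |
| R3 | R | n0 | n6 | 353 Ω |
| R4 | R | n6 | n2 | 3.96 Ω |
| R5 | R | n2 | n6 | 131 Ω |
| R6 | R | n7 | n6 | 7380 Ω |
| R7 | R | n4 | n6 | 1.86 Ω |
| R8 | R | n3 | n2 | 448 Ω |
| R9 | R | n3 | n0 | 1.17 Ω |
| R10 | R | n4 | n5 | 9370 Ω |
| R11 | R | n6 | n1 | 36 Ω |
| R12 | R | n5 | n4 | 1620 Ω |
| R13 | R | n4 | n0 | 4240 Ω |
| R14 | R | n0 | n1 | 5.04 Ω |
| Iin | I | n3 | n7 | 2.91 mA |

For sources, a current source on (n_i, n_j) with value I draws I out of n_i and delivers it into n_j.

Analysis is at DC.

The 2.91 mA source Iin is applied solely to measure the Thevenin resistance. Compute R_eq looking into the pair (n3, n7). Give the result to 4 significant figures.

Apply KCL at each of the 7 non-ground nodes and solve the resulting linear system.
Node n1: branches {R11, R14} → V_1 = 0.0007035
Node n2: branches {R1, R4, R5, R8} → V_2 = 0.005654
Node n3: branches {R8, R9, Iin} → V_3 = -0.003381
Node n4: branches {R1, R7, R10, R12, R13} → V_4 = 0.005724
Node n5: branches {R10, R12} → V_5 = 0.005724
Node n6: branches {R3, R4, R5, R6, R7, R11} → V_6 = 0.005728
Node n7: branches {R2, R6, Iin} → V_7 = 1.314

R_eq = 452.9 Ω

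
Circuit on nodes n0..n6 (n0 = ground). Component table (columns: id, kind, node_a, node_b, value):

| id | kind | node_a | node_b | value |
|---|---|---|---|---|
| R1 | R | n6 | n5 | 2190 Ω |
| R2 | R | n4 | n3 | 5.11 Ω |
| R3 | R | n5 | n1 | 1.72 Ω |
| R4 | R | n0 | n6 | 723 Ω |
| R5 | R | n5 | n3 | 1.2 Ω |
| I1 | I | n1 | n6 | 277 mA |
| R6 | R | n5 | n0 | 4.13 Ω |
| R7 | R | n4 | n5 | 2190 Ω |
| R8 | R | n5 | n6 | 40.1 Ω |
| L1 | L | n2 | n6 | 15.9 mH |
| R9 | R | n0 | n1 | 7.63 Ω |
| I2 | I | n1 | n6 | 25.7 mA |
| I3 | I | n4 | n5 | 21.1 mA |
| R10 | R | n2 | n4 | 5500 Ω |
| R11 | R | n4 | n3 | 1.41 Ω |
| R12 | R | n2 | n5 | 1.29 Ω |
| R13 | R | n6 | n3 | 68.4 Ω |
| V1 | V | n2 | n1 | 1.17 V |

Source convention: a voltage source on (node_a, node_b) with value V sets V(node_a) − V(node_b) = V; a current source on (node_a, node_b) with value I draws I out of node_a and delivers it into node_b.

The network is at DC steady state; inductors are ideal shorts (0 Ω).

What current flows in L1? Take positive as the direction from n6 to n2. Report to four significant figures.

0.2804 A

Element admittances at DC:
  Y(R1) = 0.0004566 S between n6,n5
  Y(R2) = 0.1957 S between n4,n3
  Y(R3) = 0.5814 S between n5,n1
  Y(R4) = 0.001383 S between n0,n6
  Y(R5) = 0.8333 S between n5,n3
  I1: injects 0.277 A into n6 (from n1)
  Y(R6) = 0.2421 S between n5,n0
  Y(R7) = 0.0004566 S between n4,n5
  Y(R8) = 0.02494 S between n5,n6
  L1: short n2↔n6 (DC inductor)
  Y(R9) = 0.1311 S between n0,n1
  I2: injects 0.0257 A into n6 (from n1)
  I3: injects 0.0211 A into n5 (from n4)
  Y(R10) = 0.0001818 S between n2,n4
  Y(R11) = 0.7092 S between n4,n3
  Y(R12) = 0.7752 S between n2,n5
  Y(R13) = 0.01462 S between n6,n3
  V1: constraint V(n2)−V(n1) = 1.17
Assemble and solve the 8×8 MNA system:
  V(n1)=-0.4209  V(n2)=0.7491  V(n3)=0.2079  V(n4)=0.1847  V(n5)=0.2235  V(n6)=0.7491
  i(L1)=-0.2804  i(V1)=-0.1271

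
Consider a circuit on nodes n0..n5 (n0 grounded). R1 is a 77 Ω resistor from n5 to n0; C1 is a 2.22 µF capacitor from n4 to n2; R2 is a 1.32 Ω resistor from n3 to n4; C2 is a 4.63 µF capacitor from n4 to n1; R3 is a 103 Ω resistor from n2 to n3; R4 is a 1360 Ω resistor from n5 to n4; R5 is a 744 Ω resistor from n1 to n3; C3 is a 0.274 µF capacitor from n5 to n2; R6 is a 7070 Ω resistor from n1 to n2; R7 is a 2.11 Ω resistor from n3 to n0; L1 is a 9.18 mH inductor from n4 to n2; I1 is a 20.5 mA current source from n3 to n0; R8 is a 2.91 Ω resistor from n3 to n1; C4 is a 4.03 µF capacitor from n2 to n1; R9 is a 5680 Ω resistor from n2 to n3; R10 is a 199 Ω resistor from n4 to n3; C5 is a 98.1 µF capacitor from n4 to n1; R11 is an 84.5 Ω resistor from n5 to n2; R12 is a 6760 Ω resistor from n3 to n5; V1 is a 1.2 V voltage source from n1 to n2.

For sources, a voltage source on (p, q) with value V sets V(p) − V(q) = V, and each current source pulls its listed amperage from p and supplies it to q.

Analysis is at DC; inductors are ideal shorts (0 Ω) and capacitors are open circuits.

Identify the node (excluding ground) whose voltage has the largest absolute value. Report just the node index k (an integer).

MNA unknowns: 5 node voltages V₁..V_5 plus 2 source currents (L1, V1)
R1: Y=0.01299 on G[5,0]
C1: Y=0.000 on G[4,2]
R2: Y=0.7576 on G[3,4]
C2: Y=0.000 on G[4,1]
R3: Y=0.009709 on G[2,3]
R4: Y=0.0007353 on G[5,4]
R5: Y=0.001344 on G[1,3]
C3: Y=0.000 on G[5,2]
R6: Y=0.0001414 on G[1,2]
R7: Y=0.4739 on G[3,0]
L1: row V4−V2=0, i_L1 at 4,2
I1: z[3]−=0.0205, z[0]+=0.0205
R8: Y=0.3436 on G[3,1]
C4: Y=0.000 on G[2,1]
R9: Y=0.0001761 on G[2,3]
R10: Y=0.005025 on G[4,3]
C5: Y=0.000 on G[4,1]
R11: Y=0.01183 on G[5,2]
R12: Y=0.0001479 on G[3,5]
V1: row V1−V2=1.2, i_V1 at 1,2
solve → V1=0.7941, V2=-0.4059, V3=-0.03781, V4=-0.4059, V5=-0.1987
aux → i_L1=0.2809, i_V1=-0.2872

1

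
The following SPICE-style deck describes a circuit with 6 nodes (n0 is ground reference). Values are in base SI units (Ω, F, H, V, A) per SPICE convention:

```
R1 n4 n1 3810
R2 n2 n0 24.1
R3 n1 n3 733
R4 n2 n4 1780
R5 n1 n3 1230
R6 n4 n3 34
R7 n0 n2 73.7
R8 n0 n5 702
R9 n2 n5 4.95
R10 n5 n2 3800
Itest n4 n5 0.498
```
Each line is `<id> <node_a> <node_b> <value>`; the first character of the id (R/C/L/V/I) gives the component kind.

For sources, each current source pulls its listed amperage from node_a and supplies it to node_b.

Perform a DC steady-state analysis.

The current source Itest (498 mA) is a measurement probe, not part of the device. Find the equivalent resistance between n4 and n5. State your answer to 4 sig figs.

R_eq = 1785. Ω

Element admittances at DC:
  Y(R1) = 0.0002625 S between n4,n1
  Y(R2) = 0.04149 S between n2,n0
  Y(R3) = 0.001364 S between n1,n3
  Y(R4) = 0.0005618 S between n2,n4
  Y(R5) = 0.0008130 S between n1,n3
  Y(R6) = 0.02941 S between n4,n3
  Y(R7) = 0.01357 S between n0,n2
  Y(R8) = 0.001425 S between n0,n5
  Y(R9) = 0.2020 S between n2,n5
  Y(R10) = 0.0002632 S between n5,n2
  Itest: injects 0.498 A into n5 (from n4)
Assemble and solve the 5×5 MNA system:
  V(n1)=-886.5  V(n2)=-0.06166  V(n3)=-886.5  V(n4)=-886.5  V(n5)=2.383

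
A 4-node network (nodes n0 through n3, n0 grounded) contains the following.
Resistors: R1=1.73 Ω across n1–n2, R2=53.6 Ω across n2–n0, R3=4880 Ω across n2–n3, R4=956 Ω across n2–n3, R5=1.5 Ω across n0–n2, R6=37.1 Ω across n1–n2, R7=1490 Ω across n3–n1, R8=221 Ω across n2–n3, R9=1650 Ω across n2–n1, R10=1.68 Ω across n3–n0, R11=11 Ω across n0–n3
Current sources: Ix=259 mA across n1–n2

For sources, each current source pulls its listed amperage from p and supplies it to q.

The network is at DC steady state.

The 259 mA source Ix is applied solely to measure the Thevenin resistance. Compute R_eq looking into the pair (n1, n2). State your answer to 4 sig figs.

R_eq = 1.649 Ω

MNA unknowns: 3 node voltages V₁..V_3
R1: Y=0.5780 on G[1,2]
R2: Y=0.01866 on G[2,0]
R3: Y=0.0002049 on G[2,3]
R4: Y=0.001046 on G[2,3]
R5: Y=0.6667 on G[0,2]
R6: Y=0.02695 on G[1,2]
R7: Y=0.0006711 on G[3,1]
R8: Y=0.004525 on G[2,3]
R9: Y=0.0006061 on G[2,1]
R10: Y=0.5952 on G[3,0]
R11: Y=0.09091 on G[0,3]
Ix: z[1]−=0.259, z[2]+=0.259
solve → V1=-0.4268, V2=0.0004106, V3=-0.0004102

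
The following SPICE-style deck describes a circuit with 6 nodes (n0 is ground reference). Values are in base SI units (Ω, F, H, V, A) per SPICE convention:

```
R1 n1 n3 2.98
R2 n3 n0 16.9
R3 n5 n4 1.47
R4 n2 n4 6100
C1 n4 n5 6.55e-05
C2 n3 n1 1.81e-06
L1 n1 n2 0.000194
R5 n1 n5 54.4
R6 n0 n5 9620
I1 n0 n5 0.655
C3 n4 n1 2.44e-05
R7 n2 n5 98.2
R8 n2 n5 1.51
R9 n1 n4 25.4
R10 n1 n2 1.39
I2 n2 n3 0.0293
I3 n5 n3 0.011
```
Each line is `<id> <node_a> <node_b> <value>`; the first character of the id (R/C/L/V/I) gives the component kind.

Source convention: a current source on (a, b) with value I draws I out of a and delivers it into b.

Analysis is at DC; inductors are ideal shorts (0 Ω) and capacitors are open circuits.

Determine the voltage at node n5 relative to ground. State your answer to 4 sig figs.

Apply KCL at each of the 5 non-ground nodes and solve the resulting linear system.
Node n1: branches {R1, C2, L1, R5, C3, R9, R10} → V_1 = 12.87
Node n2: branches {R4, L1, R7, R8, R10, I2} → V_2 = 12.87
Node n3: branches {R1, R2, C2, I2, I3} → V_3 = 11.05
Node n4: branches {R3, R4, C1, C3, R9} → V_4 = 13.71
Node n5: branches {R3, C1, R5, R6, I1, R7, R8, I3} → V_5 = 13.76
Source currents: i(L1)=-0.5642

13.76 V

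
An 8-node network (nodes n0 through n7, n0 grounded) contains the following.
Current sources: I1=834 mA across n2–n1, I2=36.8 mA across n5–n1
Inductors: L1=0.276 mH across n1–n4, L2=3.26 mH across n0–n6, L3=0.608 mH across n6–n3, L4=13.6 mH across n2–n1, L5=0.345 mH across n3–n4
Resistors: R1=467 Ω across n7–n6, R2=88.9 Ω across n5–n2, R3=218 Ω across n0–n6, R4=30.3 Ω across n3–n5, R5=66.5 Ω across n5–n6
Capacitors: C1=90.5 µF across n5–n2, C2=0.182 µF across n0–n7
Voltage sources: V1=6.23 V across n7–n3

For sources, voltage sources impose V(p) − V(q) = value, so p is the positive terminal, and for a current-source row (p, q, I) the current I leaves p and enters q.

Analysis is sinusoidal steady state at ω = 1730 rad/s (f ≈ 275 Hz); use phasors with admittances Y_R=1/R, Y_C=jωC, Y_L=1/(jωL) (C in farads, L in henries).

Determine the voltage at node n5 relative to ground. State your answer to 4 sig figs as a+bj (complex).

-9.923-11.26j V

Apply KCL at each of the 7 non-ground nodes and solve the resulting linear system.
Node n1: branches {I1, L1, I2, L4} → V_1 = -0.7512+0.6500j
Node n2: branches {I1, C1, L4, R2} → V_2 = -13.59-8.746j
Node n3: branches {L3, L5, R4, V1} → V_3 = -0.1650+0.1435j
Node n4: branches {L1, L5} → V_4 = -0.4906+0.4249j
Node n5: branches {C1, I2, R2, R4, R5} → V_5 = -9.923-11.26j
Node n6: branches {L2, R1, L3, R3, R5} → V_6 = 0.01077-2.376e-05j
Node n7: branches {R1, C2, V1} → V_7 = 6.065+0.1435j
Source currents: i(V1)=-0.01292-0.002217j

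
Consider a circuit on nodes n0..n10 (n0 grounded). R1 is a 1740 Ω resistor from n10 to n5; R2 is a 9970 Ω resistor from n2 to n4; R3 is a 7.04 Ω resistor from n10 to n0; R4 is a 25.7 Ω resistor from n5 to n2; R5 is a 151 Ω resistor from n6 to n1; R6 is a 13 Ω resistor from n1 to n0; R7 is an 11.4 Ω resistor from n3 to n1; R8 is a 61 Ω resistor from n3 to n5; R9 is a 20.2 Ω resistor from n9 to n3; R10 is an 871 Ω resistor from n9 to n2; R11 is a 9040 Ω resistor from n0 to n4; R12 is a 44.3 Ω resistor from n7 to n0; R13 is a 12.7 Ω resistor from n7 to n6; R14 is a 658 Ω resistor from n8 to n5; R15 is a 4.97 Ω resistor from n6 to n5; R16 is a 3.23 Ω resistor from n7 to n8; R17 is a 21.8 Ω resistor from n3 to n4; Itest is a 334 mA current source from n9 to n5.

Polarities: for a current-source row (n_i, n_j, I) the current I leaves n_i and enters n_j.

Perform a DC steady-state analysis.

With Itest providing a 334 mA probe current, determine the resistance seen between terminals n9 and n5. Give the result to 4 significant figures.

R_eq = 48.31 Ω

MNA unknowns: 10 node voltages V₁..V_10
R1: Y=0.0005747 on G[10,5]
R2: Y=0.0001003 on G[2,4]
R3: Y=0.1420 on G[10,0]
R4: Y=0.03891 on G[5,2]
R5: Y=0.006623 on G[6,1]
R6: Y=0.07692 on G[1,0]
R7: Y=0.08772 on G[3,1]
R8: Y=0.01639 on G[3,5]
R9: Y=0.04950 on G[9,3]
R10: Y=0.001148 on G[9,2]
R11: Y=0.0001106 on G[0,4]
R12: Y=0.02257 on G[7,0]
R13: Y=0.07874 on G[7,6]
R14: Y=0.001520 on G[8,5]
R15: Y=0.2012 on G[6,5]
R16: Y=0.3096 on G[7,8]
R17: Y=0.04587 on G[3,4]
Itest: z[9]−=0.334, z[5]+=0.334
solve → V1=-1.390, V2=6.111, V3=-3.155, V4=-3.128, V5=6.596, V6=5.859, V7=4.583, V8=4.593, V9=-9.539, V10=0.02658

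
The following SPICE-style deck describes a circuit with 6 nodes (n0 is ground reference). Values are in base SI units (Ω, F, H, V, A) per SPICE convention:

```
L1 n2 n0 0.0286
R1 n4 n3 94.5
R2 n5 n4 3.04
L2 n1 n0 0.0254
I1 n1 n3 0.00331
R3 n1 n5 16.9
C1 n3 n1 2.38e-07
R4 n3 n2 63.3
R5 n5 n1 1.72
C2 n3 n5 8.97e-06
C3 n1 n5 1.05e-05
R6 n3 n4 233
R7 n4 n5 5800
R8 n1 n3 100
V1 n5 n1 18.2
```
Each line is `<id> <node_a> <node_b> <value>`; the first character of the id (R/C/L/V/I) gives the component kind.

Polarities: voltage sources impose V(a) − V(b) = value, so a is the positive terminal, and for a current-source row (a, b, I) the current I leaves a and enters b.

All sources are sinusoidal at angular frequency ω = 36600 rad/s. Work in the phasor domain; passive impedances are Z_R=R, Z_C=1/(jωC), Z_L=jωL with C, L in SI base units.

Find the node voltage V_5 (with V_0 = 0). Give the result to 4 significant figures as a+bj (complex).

Element admittances at ω=36600 rad/s:
  Y(L1) = 0.000-0.0009553j S between n2,n0
  Y(R1) = 0.01058+0.000j S between n4,n3
  Y(R2) = 0.3289+0.000j S between n5,n4
  Y(L2) = 0.000-0.001076j S between n1,n0
  I1: injects 0.00331 A into n3 (from n1)
  Y(R3) = 0.05917+0.000j S between n1,n5
  Y(C1) = 0.000+0.008711j S between n3,n1
  Y(R4) = 0.01580+0.000j S between n3,n2
  Y(R5) = 0.5814+0.000j S between n5,n1
  Y(C2) = 0.000+0.3283j S between n3,n5
  Y(C3) = 0.000+0.3843j S between n1,n5
  Y(R6) = 0.004292+0.000j S between n3,n4
  Y(R7) = 0.0001724+0.000j S between n4,n5
  Y(R8) = 0.01000+0.000j S between n1,n3
  V1: constraint V(n5)−V(n1) = 18.2
Assemble and solve the 6×6 MNA system:
  V(n1)=-8.319-0.5004j  V(n2)=9.367+0.5634j  V(n3)=9.401-0.003043j  V(n4)=9.860-0.4789j  V(n5)=9.881-0.5004j
  i(V1)=-11.83-7.145j

9.881-0.5004j V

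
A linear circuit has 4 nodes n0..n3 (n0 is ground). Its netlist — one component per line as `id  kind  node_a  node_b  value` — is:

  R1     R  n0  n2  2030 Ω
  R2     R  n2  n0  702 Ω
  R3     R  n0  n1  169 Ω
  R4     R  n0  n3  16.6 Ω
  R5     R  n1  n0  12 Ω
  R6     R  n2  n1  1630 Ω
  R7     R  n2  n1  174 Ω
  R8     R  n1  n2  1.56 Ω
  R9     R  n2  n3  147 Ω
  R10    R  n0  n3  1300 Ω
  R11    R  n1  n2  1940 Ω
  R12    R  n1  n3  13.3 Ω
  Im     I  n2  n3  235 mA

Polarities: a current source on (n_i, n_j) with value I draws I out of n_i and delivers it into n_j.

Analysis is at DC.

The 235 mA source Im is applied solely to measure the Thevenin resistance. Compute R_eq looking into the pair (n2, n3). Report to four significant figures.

R_eq = 9.772 Ω

Element admittances at DC:
  Y(R1) = 0.0004926 S between n0,n2
  Y(R2) = 0.001425 S between n2,n0
  Y(R3) = 0.005917 S between n0,n1
  Y(R4) = 0.06024 S between n0,n3
  Y(R5) = 0.08333 S between n1,n0
  Y(R6) = 0.0006135 S between n2,n1
  Y(R7) = 0.005747 S between n2,n1
  Y(R8) = 0.6410 S between n1,n2
  Y(R9) = 0.006803 S between n2,n3
  Y(R10) = 0.0007692 S between n0,n3
  Y(R11) = 0.0005155 S between n1,n2
  Y(R12) = 0.07519 S between n1,n3
  Im: injects 0.235 A into n3 (from n2)
Assemble and solve the 3×3 MNA system:
  V(n1)=-0.7820  V(n2)=-1.117  V(n3)=1.179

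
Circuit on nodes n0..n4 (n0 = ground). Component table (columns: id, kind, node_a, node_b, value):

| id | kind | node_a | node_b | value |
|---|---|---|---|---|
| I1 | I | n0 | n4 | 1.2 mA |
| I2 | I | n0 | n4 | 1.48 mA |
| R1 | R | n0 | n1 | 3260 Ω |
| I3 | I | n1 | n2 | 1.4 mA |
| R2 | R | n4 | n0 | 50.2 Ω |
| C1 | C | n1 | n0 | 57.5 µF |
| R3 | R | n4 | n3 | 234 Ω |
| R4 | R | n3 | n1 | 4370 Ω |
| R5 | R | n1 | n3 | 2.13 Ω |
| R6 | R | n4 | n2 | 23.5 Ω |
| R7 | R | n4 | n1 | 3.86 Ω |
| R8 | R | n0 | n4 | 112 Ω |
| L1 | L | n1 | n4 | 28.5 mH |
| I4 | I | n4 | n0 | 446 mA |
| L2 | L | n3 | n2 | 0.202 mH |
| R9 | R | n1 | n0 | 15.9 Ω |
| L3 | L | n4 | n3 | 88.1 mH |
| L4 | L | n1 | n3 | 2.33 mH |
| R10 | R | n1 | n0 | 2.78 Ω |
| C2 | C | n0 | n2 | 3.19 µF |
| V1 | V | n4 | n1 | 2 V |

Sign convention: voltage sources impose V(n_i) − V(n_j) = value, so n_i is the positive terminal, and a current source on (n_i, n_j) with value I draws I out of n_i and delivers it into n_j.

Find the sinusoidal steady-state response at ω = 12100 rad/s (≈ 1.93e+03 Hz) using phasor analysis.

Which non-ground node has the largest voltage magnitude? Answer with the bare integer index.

4

Apply KCL at each of the 4 non-ground nodes and solve the resulting linear system.
Node n1: branches {R1, I3, C1, R4, R5, R7, L1, R9, L4, R10, V1} → V_1 = -0.3085+0.4794j
Node n2: branches {I3, R6, L2, C2} → V_2 = -0.05029+0.7287j
Node n3: branches {R3, R4, R5, L2, L3, L4} → V_3 = -0.07147+0.4753j
Node n4: branches {I1, I2, R2, R3, R6, R7, R8, L1, I4, L3, V1} → V_4 = 1.692+0.4794j
Source currents: i(V1)=-1.092+0.004215j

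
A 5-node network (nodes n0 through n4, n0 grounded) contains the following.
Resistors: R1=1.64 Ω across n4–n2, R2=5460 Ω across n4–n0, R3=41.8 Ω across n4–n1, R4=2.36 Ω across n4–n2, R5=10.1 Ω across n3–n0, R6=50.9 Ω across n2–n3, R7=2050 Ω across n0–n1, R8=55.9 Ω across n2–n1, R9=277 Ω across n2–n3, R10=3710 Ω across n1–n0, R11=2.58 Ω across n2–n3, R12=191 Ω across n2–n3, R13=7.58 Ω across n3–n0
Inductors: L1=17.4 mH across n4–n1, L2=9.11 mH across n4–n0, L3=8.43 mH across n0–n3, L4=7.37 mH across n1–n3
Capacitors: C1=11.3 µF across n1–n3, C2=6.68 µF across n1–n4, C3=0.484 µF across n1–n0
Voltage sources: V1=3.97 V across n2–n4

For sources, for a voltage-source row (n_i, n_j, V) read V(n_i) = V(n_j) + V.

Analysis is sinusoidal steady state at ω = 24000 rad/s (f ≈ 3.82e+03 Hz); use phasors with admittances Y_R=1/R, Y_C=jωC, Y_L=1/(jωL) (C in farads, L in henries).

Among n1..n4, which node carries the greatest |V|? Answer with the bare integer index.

4

Apply KCL at each of the 4 non-ground nodes and solve the resulting linear system.
Node n1: branches {L1, R3, R7, R8, R10, C1, L4, C2, C3} → V_1 = -1.301+0.3589j
Node n2: branches {R1, R4, R6, R8, R9, R11, R12, V1} → V_2 = 0.2496+0.8207j
Node n3: branches {R5, R6, R9, R11, C1, L3, L4, R12, R13} → V_3 = 0.009226-0.009873j
Node n4: branches {R1, R2, L1, R3, R4, L2, C2, V1} → V_4 = -3.720+0.8207j
Source currents: i(V1)=-4.231-0.3539j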